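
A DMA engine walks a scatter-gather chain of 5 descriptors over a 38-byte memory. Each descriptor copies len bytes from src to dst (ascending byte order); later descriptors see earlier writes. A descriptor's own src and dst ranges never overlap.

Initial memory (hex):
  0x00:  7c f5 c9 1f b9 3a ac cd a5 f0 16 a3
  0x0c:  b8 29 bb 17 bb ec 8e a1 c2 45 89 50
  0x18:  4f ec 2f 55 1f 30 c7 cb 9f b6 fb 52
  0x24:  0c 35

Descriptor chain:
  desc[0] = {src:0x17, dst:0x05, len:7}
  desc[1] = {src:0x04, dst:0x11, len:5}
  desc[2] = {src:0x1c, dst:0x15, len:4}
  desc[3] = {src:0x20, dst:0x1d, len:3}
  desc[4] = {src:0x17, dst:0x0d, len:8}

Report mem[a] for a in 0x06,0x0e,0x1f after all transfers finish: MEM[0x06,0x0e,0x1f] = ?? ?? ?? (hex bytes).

MEM[0x06,0x0e,0x1f] = 4f cb fb

#0 dst[0x05+7] := {0x50,0x4f,0xec,0x2f,0x55,0x1f,0x30}
#1 dst[0x11+5] := {0xb9,0x50,0x4f,0xec,0x2f}
#2 dst[0x15+4] := {0x1f,0x30,0xc7,0xcb}
#3 dst[0x1d+3] := {0x9f,0xb6,0xfb}
#4 dst[0x0d+8] := {0xc7,0xcb,0xec,0x2f,0x55,0x1f,0x9f,0xb6}
query mem[0x06]=0x4f, mem[0x0e]=0xcb, mem[0x1f]=0xfb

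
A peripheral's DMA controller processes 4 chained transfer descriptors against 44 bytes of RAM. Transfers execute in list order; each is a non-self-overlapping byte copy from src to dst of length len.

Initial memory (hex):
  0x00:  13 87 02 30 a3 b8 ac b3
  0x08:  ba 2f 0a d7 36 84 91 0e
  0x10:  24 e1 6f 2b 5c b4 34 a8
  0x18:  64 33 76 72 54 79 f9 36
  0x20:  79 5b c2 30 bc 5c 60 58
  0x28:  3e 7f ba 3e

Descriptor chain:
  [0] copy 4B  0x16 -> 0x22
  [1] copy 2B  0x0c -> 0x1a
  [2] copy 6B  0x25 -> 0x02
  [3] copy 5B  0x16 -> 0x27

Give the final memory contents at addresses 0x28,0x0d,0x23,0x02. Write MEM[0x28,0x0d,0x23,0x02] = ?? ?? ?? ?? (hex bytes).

MEM[0x28,0x0d,0x23,0x02] = a8 84 a8 33

  after D0: wrote 4B at 0x22 = 34a86433
  after D1: wrote 2B at 0x1a = 3684
  after D2: wrote 6B at 0x02 = 3360583e7fba
  after D3: wrote 5B at 0x27 = 34a8643336
query mem[0x28]=0xa8, mem[0x0d]=0x84, mem[0x23]=0xa8, mem[0x02]=0x33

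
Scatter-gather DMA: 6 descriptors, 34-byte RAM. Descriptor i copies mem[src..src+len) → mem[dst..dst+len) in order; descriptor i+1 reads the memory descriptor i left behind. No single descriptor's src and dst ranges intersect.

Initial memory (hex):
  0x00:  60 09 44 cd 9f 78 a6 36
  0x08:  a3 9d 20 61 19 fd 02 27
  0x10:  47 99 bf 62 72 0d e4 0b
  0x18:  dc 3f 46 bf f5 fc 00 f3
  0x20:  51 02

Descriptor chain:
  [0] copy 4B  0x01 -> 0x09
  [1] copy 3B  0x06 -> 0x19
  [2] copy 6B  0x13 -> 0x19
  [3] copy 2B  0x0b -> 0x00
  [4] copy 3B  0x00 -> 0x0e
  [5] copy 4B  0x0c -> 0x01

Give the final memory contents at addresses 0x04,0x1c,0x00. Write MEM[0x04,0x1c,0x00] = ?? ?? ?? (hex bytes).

MEM[0x04,0x1c,0x00] = 9f e4 cd

  after D0: wrote 4B at 0x09 = 0944cd9f
  after D1: wrote 3B at 0x19 = a636a3
  after D2: wrote 6B at 0x19 = 62720de40bdc
  after D3: wrote 2B at 0x00 = cd9f
  after D4: wrote 3B at 0x0e = cd9f44
  after D5: wrote 4B at 0x01 = 9ffdcd9f
query mem[0x04]=0x9f, mem[0x1c]=0xe4, mem[0x00]=0xcd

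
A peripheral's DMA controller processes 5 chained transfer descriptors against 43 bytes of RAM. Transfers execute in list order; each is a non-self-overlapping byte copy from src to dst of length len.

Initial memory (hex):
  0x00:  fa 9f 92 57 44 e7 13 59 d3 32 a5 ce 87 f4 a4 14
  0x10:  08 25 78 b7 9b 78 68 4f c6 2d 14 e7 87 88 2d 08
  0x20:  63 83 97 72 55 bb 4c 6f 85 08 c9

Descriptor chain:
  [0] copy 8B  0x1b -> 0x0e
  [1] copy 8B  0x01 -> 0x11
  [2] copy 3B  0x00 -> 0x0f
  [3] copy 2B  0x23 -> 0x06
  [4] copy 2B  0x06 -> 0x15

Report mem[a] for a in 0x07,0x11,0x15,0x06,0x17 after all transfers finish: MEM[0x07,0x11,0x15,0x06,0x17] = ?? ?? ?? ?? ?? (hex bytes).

#0 dst[0x0e+8] := {0xe7,0x87,0x88,0x2d,0x08,0x63,0x83,0x97}
#1 dst[0x11+8] := {0x9f,0x92,0x57,0x44,0xe7,0x13,0x59,0xd3}
#2 dst[0x0f+3] := {0xfa,0x9f,0x92}
#3 dst[0x06+2] := {0x72,0x55}
#4 dst[0x15+2] := {0x72,0x55}
query mem[0x07]=0x55, mem[0x11]=0x92, mem[0x15]=0x72, mem[0x06]=0x72, mem[0x17]=0x59

MEM[0x07,0x11,0x15,0x06,0x17] = 55 92 72 72 59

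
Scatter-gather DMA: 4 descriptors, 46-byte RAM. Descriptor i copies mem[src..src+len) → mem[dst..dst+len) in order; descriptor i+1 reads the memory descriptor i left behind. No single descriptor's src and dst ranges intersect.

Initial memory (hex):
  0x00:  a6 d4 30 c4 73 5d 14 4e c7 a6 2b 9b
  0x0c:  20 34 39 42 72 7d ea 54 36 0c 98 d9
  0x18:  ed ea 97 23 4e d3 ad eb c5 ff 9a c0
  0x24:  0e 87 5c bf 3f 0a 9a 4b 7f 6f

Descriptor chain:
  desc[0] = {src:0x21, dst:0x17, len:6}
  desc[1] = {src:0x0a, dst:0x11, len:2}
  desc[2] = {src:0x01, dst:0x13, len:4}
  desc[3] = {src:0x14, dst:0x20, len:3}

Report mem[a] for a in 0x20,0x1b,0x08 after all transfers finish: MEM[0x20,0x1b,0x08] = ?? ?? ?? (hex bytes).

  after D0: wrote 6B at 0x17 = ff9ac00e875c
  after D1: wrote 2B at 0x11 = 2b9b
  after D2: wrote 4B at 0x13 = d430c473
  after D3: wrote 3B at 0x20 = 30c473
query mem[0x20]=0x30, mem[0x1b]=0x87, mem[0x08]=0xc7

MEM[0x20,0x1b,0x08] = 30 87 c7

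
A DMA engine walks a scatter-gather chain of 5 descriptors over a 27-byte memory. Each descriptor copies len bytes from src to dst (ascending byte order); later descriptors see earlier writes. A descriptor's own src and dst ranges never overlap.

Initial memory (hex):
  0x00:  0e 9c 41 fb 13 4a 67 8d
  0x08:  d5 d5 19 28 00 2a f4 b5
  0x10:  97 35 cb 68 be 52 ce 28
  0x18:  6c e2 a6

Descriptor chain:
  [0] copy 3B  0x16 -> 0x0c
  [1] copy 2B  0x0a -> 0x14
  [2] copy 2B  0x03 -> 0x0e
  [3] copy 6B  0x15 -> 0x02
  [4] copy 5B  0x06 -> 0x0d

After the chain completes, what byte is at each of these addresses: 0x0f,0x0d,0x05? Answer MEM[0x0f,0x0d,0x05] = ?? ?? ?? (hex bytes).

  after D0: wrote 3B at 0x0c = ce286c
  after D1: wrote 2B at 0x14 = 1928
  after D2: wrote 2B at 0x0e = fb13
  after D3: wrote 6B at 0x02 = 28ce286ce2a6
  after D4: wrote 5B at 0x0d = e2a6d5d519
query mem[0x0f]=0xd5, mem[0x0d]=0xe2, mem[0x05]=0x6c

MEM[0x0f,0x0d,0x05] = d5 e2 6c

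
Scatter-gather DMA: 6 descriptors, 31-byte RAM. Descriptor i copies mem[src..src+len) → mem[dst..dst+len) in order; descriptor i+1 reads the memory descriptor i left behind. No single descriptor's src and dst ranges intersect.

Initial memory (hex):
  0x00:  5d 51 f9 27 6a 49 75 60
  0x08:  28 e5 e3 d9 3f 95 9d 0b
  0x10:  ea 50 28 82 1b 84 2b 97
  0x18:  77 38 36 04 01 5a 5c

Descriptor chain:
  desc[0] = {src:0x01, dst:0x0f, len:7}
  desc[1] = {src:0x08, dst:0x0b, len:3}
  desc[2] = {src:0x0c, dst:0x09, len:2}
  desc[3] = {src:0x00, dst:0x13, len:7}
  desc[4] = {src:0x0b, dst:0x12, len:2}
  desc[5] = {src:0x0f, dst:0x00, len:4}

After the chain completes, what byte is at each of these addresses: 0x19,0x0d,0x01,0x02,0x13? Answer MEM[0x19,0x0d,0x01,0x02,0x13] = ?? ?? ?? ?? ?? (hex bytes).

[0] 0x01->0x0f len=7 : 51 f9 27 6a 49 75 60
[1] 0x08->0x0b len=3 : 28 e5 e3
[2] 0x0c->0x09 len=2 : e5 e3
[3] 0x00->0x13 len=7 : 5d 51 f9 27 6a 49 75
[4] 0x0b->0x12 len=2 : 28 e5
[5] 0x0f->0x00 len=4 : 51 f9 27 28
query mem[0x19]=0x75, mem[0x0d]=0xe3, mem[0x01]=0xf9, mem[0x02]=0x27, mem[0x13]=0xe5

MEM[0x19,0x0d,0x01,0x02,0x13] = 75 e3 f9 27 e5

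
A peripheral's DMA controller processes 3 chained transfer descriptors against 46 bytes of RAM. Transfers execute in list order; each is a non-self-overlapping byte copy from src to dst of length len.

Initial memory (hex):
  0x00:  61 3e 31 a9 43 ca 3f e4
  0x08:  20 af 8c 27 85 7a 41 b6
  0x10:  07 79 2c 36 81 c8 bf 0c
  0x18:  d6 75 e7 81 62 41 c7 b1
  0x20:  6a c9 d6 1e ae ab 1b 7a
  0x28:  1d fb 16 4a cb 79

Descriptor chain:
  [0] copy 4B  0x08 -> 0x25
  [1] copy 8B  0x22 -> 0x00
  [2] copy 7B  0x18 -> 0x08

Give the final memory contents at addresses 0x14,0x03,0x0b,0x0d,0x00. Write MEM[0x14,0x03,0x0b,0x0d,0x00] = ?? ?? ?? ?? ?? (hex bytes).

#0 dst[0x25+4] := {0x20,0xaf,0x8c,0x27}
#1 dst[0x00+8] := {0xd6,0x1e,0xae,0x20,0xaf,0x8c,0x27,0xfb}
#2 dst[0x08+7] := {0xd6,0x75,0xe7,0x81,0x62,0x41,0xc7}
query mem[0x14]=0x81, mem[0x03]=0x20, mem[0x0b]=0x81, mem[0x0d]=0x41, mem[0x00]=0xd6

MEM[0x14,0x03,0x0b,0x0d,0x00] = 81 20 81 41 d6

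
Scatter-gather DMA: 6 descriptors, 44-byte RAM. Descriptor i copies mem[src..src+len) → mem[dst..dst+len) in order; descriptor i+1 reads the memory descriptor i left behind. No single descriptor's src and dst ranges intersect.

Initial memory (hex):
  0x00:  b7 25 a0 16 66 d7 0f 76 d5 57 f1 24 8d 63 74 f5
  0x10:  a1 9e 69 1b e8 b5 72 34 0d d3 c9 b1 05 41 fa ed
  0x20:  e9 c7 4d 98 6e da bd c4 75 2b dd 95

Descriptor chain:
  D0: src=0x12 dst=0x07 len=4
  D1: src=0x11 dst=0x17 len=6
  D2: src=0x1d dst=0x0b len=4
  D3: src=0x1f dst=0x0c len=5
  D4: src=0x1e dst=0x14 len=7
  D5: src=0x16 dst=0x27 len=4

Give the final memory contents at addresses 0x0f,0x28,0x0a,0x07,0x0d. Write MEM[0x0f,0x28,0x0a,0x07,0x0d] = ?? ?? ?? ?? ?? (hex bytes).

  after D0: wrote 4B at 0x07 = 691be8b5
  after D1: wrote 6B at 0x17 = 9e691be8b572
  after D2: wrote 4B at 0x0b = 41faede9
  after D3: wrote 5B at 0x0c = ede9c74d98
  after D4: wrote 7B at 0x14 = faede9c74d986e
  after D5: wrote 4B at 0x27 = e9c74d98
query mem[0x0f]=0x4d, mem[0x28]=0xc7, mem[0x0a]=0xb5, mem[0x07]=0x69, mem[0x0d]=0xe9

MEM[0x0f,0x28,0x0a,0x07,0x0d] = 4d c7 b5 69 e9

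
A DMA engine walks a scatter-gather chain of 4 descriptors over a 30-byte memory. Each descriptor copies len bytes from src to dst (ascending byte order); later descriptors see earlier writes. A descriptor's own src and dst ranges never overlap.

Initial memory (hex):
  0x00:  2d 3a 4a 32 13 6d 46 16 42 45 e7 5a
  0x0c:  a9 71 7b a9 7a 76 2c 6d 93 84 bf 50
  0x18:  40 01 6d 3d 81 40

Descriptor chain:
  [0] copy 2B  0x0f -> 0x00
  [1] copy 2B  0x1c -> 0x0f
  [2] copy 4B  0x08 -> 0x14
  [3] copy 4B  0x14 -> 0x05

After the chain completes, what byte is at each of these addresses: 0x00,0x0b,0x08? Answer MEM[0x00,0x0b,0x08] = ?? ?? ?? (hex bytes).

MEM[0x00,0x0b,0x08] = a9 5a 5a

[0] 0x0f->0x00 len=2 : a9 7a
[1] 0x1c->0x0f len=2 : 81 40
[2] 0x08->0x14 len=4 : 42 45 e7 5a
[3] 0x14->0x05 len=4 : 42 45 e7 5a
query mem[0x00]=0xa9, mem[0x0b]=0x5a, mem[0x08]=0x5a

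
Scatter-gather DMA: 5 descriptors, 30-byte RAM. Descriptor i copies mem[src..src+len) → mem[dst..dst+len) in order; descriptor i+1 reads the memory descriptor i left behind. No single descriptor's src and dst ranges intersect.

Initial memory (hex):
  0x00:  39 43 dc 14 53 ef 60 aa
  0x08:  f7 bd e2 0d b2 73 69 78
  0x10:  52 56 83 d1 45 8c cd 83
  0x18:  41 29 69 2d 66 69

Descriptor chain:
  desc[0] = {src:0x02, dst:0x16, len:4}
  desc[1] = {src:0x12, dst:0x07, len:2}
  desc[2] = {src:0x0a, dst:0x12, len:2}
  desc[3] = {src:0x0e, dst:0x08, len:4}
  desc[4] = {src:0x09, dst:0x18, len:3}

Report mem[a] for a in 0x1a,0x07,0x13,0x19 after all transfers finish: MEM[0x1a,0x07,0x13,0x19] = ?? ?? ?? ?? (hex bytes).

MEM[0x1a,0x07,0x13,0x19] = 56 83 0d 52

#0 dst[0x16+4] := {0xdc,0x14,0x53,0xef}
#1 dst[0x07+2] := {0x83,0xd1}
#2 dst[0x12+2] := {0xe2,0x0d}
#3 dst[0x08+4] := {0x69,0x78,0x52,0x56}
#4 dst[0x18+3] := {0x78,0x52,0x56}
query mem[0x1a]=0x56, mem[0x07]=0x83, mem[0x13]=0x0d, mem[0x19]=0x52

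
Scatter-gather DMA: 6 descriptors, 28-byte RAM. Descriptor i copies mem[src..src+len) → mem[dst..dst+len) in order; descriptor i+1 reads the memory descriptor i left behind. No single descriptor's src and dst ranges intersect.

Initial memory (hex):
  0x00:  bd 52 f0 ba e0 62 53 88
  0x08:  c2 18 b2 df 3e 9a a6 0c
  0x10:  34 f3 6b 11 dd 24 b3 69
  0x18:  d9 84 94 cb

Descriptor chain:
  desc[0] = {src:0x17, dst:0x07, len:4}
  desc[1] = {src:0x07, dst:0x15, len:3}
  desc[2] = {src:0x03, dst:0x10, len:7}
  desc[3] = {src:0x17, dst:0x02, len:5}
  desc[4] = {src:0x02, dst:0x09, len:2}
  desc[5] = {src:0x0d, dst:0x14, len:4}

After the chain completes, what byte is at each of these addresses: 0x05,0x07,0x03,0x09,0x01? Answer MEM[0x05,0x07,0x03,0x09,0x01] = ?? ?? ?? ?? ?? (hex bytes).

  after D0: wrote 4B at 0x07 = 69d98494
  after D1: wrote 3B at 0x15 = 69d984
  after D2: wrote 7B at 0x10 = bae0625369d984
  after D3: wrote 5B at 0x02 = 84d98494cb
  after D4: wrote 2B at 0x09 = 84d9
  after D5: wrote 4B at 0x14 = 9aa60cba
query mem[0x05]=0x94, mem[0x07]=0x69, mem[0x03]=0xd9, mem[0x09]=0x84, mem[0x01]=0x52

MEM[0x05,0x07,0x03,0x09,0x01] = 94 69 d9 84 52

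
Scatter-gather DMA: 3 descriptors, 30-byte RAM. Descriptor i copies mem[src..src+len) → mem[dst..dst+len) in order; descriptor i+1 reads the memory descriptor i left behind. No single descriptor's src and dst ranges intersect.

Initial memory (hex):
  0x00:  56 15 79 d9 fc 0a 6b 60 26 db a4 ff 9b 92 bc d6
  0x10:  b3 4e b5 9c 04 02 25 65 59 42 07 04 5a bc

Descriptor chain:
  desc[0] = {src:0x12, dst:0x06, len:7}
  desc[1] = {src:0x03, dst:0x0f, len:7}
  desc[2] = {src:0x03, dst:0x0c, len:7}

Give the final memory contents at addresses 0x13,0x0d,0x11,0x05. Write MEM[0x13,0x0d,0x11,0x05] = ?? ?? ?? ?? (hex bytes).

MEM[0x13,0x0d,0x11,0x05] = 9c fc 04 0a

[0] 0x12->0x06 len=7 : b5 9c 04 02 25 65 59
[1] 0x03->0x0f len=7 : d9 fc 0a b5 9c 04 02
[2] 0x03->0x0c len=7 : d9 fc 0a b5 9c 04 02
query mem[0x13]=0x9c, mem[0x0d]=0xfc, mem[0x11]=0x04, mem[0x05]=0x0a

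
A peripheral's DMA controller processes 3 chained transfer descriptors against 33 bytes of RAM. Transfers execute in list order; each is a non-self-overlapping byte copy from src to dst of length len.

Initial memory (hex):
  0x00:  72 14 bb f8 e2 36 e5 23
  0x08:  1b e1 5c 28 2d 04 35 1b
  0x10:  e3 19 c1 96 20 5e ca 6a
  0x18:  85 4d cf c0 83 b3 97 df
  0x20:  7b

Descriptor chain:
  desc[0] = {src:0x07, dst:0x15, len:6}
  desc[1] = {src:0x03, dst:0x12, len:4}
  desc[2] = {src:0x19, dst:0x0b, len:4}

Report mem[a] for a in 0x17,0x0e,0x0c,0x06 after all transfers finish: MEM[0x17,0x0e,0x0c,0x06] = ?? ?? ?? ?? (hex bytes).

MEM[0x17,0x0e,0x0c,0x06] = e1 83 2d e5

[0] 0x07->0x15 len=6 : 23 1b e1 5c 28 2d
[1] 0x03->0x12 len=4 : f8 e2 36 e5
[2] 0x19->0x0b len=4 : 28 2d c0 83
query mem[0x17]=0xe1, mem[0x0e]=0x83, mem[0x0c]=0x2d, mem[0x06]=0xe5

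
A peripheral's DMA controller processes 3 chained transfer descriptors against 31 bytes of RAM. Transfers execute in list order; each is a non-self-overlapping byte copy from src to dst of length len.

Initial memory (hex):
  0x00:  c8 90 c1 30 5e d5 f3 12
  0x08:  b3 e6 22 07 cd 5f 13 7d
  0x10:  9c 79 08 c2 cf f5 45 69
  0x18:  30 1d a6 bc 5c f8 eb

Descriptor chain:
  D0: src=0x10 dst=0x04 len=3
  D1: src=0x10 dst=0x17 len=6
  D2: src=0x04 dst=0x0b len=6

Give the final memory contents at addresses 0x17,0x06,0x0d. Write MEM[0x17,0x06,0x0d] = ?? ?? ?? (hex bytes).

MEM[0x17,0x06,0x0d] = 9c 08 08

[0] 0x10->0x04 len=3 : 9c 79 08
[1] 0x10->0x17 len=6 : 9c 79 08 c2 cf f5
[2] 0x04->0x0b len=6 : 9c 79 08 12 b3 e6
query mem[0x17]=0x9c, mem[0x06]=0x08, mem[0x0d]=0x08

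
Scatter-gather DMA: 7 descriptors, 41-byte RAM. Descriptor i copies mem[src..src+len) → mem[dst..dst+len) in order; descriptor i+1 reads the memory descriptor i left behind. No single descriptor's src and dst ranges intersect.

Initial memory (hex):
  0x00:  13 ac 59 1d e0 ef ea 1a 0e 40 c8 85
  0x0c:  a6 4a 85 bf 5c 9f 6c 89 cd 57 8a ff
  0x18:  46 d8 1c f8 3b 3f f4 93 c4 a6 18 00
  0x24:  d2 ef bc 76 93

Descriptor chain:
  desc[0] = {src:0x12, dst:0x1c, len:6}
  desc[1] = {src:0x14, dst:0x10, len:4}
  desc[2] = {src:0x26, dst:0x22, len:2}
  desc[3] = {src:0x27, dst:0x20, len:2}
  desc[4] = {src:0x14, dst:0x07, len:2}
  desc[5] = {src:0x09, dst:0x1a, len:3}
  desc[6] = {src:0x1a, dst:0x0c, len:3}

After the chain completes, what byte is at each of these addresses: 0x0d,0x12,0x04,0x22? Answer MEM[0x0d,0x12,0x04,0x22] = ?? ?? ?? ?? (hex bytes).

#0 dst[0x1c+6] := {0x6c,0x89,0xcd,0x57,0x8a,0xff}
#1 dst[0x10+4] := {0xcd,0x57,0x8a,0xff}
#2 dst[0x22+2] := {0xbc,0x76}
#3 dst[0x20+2] := {0x76,0x93}
#4 dst[0x07+2] := {0xcd,0x57}
#5 dst[0x1a+3] := {0x40,0xc8,0x85}
#6 dst[0x0c+3] := {0x40,0xc8,0x85}
query mem[0x0d]=0xc8, mem[0x12]=0x8a, mem[0x04]=0xe0, mem[0x22]=0xbc

MEM[0x0d,0x12,0x04,0x22] = c8 8a e0 bc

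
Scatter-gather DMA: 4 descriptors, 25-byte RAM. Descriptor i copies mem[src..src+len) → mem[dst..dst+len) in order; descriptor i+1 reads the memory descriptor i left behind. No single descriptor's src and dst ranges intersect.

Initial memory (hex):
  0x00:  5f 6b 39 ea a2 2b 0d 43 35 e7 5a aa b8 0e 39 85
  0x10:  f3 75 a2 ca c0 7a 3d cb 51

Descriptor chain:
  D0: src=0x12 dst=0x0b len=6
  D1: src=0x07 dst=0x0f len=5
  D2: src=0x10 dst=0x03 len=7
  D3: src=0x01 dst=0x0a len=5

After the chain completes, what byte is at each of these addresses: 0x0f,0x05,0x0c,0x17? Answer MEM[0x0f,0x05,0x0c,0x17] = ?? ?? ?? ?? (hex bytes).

  after D0: wrote 6B at 0x0b = a2cac07a3dcb
  after D1: wrote 5B at 0x0f = 4335e75aa2
  after D2: wrote 7B at 0x03 = 35e75aa2c07a3d
  after D3: wrote 5B at 0x0a = 6b3935e75a
query mem[0x0f]=0x43, mem[0x05]=0x5a, mem[0x0c]=0x35, mem[0x17]=0xcb

MEM[0x0f,0x05,0x0c,0x17] = 43 5a 35 cb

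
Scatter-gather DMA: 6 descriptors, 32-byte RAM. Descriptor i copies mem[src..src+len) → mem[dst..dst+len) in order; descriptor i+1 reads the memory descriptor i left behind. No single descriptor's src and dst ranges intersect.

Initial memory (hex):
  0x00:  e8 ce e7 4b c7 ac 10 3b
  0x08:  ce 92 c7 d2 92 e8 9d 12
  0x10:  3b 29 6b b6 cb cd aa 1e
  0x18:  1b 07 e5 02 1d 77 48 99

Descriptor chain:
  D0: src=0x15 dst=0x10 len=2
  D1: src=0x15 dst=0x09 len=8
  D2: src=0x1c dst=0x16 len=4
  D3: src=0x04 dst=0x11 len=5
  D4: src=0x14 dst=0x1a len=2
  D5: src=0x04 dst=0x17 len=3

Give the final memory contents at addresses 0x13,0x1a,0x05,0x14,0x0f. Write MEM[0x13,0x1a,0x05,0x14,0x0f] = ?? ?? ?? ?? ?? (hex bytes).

#0 dst[0x10+2] := {0xcd,0xaa}
#1 dst[0x09+8] := {0xcd,0xaa,0x1e,0x1b,0x07,0xe5,0x02,0x1d}
#2 dst[0x16+4] := {0x1d,0x77,0x48,0x99}
#3 dst[0x11+5] := {0xc7,0xac,0x10,0x3b,0xce}
#4 dst[0x1a+2] := {0x3b,0xce}
#5 dst[0x17+3] := {0xc7,0xac,0x10}
query mem[0x13]=0x10, mem[0x1a]=0x3b, mem[0x05]=0xac, mem[0x14]=0x3b, mem[0x0f]=0x02

MEM[0x13,0x1a,0x05,0x14,0x0f] = 10 3b ac 3b 02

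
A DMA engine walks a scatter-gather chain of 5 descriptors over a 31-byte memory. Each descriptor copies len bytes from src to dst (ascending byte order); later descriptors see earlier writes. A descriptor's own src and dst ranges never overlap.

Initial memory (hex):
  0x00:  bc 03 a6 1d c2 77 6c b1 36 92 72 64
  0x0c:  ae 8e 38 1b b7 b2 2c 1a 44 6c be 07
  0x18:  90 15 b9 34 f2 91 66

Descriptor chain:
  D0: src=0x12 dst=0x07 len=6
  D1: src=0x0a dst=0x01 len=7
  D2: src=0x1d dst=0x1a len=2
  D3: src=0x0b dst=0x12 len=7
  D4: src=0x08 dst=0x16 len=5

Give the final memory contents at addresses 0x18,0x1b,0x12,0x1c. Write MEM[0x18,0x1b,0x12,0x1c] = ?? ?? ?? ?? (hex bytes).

MEM[0x18,0x1b,0x12,0x1c] = 6c 66 be f2

[0] 0x12->0x07 len=6 : 2c 1a 44 6c be 07
[1] 0x0a->0x01 len=7 : 6c be 07 8e 38 1b b7
[2] 0x1d->0x1a len=2 : 91 66
[3] 0x0b->0x12 len=7 : be 07 8e 38 1b b7 b2
[4] 0x08->0x16 len=5 : 1a 44 6c be 07
query mem[0x18]=0x6c, mem[0x1b]=0x66, mem[0x12]=0xbe, mem[0x1c]=0xf2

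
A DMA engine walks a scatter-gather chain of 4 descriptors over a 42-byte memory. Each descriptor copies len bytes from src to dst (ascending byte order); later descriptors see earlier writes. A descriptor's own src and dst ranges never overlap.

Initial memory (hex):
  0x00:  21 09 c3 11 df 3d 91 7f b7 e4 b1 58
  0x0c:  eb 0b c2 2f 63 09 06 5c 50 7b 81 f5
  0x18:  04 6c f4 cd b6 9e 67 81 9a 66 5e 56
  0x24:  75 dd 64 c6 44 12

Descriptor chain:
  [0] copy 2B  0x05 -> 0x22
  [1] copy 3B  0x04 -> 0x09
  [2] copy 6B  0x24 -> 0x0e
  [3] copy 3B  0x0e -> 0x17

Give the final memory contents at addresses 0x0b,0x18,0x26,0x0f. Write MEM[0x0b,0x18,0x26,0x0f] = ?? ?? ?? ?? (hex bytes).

MEM[0x0b,0x18,0x26,0x0f] = 91 dd 64 dd

D0: mem[0x22..0x23] <- [3d 91]
D1: mem[0x09..0x0b] <- [df 3d 91]
D2: mem[0x0e..0x13] <- [75 dd 64 c6 44 12]
D3: mem[0x17..0x19] <- [75 dd 64]
query mem[0x0b]=0x91, mem[0x18]=0xdd, mem[0x26]=0x64, mem[0x0f]=0xdd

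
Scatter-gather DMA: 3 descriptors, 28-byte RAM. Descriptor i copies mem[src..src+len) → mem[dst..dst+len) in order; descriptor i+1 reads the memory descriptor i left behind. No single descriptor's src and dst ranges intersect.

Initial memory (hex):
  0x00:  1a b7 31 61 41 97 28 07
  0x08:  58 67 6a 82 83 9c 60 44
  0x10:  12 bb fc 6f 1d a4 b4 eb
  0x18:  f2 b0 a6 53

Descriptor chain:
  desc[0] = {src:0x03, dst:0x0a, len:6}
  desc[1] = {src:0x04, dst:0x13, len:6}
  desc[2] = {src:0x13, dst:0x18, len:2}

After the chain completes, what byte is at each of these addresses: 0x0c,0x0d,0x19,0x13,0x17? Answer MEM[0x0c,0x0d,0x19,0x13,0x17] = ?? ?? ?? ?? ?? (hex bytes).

MEM[0x0c,0x0d,0x19,0x13,0x17] = 97 28 97 41 58

#0 dst[0x0a+6] := {0x61,0x41,0x97,0x28,0x07,0x58}
#1 dst[0x13+6] := {0x41,0x97,0x28,0x07,0x58,0x67}
#2 dst[0x18+2] := {0x41,0x97}
query mem[0x0c]=0x97, mem[0x0d]=0x28, mem[0x19]=0x97, mem[0x13]=0x41, mem[0x17]=0x58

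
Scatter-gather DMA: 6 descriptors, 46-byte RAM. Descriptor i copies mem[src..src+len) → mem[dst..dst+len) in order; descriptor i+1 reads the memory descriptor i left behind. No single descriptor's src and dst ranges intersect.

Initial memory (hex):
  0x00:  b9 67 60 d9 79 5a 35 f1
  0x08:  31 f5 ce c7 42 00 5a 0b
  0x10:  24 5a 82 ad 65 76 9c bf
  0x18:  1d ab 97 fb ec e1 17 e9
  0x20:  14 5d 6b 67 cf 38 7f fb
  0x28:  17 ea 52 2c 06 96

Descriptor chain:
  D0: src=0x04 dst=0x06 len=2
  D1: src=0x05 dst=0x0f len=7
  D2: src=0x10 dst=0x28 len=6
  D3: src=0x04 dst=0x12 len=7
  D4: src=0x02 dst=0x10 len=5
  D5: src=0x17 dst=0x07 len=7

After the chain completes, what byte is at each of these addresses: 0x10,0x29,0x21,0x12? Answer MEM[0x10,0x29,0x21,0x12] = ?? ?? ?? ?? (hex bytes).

MEM[0x10,0x29,0x21,0x12] = 60 5a 5d 79

D0: mem[0x06..0x07] <- [79 5a]
D1: mem[0x0f..0x15] <- [5a 79 5a 31 f5 ce c7]
D2: mem[0x28..0x2d] <- [79 5a 31 f5 ce c7]
D3: mem[0x12..0x18] <- [79 5a 79 5a 31 f5 ce]
D4: mem[0x10..0x14] <- [60 d9 79 5a 79]
D5: mem[0x07..0x0d] <- [f5 ce ab 97 fb ec e1]
query mem[0x10]=0x60, mem[0x29]=0x5a, mem[0x21]=0x5d, mem[0x12]=0x79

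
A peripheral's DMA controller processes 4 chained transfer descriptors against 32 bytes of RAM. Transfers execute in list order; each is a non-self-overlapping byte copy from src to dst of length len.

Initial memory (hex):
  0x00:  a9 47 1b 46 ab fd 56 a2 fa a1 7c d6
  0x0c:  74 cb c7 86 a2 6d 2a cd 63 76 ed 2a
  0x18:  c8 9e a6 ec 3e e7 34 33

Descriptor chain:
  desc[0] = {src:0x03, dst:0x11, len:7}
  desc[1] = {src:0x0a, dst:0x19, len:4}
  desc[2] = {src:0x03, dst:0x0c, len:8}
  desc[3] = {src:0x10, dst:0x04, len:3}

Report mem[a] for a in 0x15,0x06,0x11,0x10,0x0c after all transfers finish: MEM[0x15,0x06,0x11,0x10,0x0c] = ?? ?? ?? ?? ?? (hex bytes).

#0 dst[0x11+7] := {0x46,0xab,0xfd,0x56,0xa2,0xfa,0xa1}
#1 dst[0x19+4] := {0x7c,0xd6,0x74,0xcb}
#2 dst[0x0c+8] := {0x46,0xab,0xfd,0x56,0xa2,0xfa,0xa1,0x7c}
#3 dst[0x04+3] := {0xa2,0xfa,0xa1}
query mem[0x15]=0xa2, mem[0x06]=0xa1, mem[0x11]=0xfa, mem[0x10]=0xa2, mem[0x0c]=0x46

MEM[0x15,0x06,0x11,0x10,0x0c] = a2 a1 fa a2 46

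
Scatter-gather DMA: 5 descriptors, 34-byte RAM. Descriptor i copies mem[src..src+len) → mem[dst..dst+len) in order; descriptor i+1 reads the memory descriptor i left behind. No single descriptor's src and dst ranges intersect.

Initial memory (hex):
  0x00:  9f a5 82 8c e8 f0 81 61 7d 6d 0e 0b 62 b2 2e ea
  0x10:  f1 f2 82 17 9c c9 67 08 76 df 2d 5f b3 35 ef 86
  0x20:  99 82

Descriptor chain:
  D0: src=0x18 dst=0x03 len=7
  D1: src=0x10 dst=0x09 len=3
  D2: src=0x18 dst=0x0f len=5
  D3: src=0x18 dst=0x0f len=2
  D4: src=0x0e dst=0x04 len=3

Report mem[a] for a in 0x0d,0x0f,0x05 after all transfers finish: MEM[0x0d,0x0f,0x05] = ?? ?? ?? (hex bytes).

  after D0: wrote 7B at 0x03 = 76df2d5fb335ef
  after D1: wrote 3B at 0x09 = f1f282
  after D2: wrote 5B at 0x0f = 76df2d5fb3
  after D3: wrote 2B at 0x0f = 76df
  after D4: wrote 3B at 0x04 = 2e76df
query mem[0x0d]=0xb2, mem[0x0f]=0x76, mem[0x05]=0x76

MEM[0x0d,0x0f,0x05] = b2 76 76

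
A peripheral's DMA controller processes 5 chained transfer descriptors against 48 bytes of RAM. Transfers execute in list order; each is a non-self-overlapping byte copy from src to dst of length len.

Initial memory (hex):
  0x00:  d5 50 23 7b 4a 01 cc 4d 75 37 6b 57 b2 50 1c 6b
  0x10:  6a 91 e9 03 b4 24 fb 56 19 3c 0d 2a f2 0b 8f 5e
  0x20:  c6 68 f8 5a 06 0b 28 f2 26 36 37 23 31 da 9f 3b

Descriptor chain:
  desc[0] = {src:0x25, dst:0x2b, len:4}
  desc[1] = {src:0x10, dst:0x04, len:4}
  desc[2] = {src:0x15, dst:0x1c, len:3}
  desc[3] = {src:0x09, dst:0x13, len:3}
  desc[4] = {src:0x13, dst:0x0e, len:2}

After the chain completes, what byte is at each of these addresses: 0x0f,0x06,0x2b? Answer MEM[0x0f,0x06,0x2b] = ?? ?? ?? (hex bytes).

  after D0: wrote 4B at 0x2b = 0b28f226
  after D1: wrote 4B at 0x04 = 6a91e903
  after D2: wrote 3B at 0x1c = 24fb56
  after D3: wrote 3B at 0x13 = 376b57
  after D4: wrote 2B at 0x0e = 376b
query mem[0x0f]=0x6b, mem[0x06]=0xe9, mem[0x2b]=0x0b

MEM[0x0f,0x06,0x2b] = 6b e9 0b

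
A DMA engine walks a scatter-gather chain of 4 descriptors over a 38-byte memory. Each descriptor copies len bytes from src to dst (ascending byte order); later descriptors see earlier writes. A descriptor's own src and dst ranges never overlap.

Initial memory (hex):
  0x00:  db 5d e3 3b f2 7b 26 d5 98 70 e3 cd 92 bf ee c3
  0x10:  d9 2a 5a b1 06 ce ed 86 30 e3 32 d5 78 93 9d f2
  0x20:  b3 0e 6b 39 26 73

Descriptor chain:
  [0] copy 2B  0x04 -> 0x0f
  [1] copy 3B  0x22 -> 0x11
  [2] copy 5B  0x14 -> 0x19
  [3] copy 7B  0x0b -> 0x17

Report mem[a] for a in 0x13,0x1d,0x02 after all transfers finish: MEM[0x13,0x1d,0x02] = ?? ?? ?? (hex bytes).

D0: mem[0x0f..0x10] <- [f2 7b]
D1: mem[0x11..0x13] <- [6b 39 26]
D2: mem[0x19..0x1d] <- [06 ce ed 86 30]
D3: mem[0x17..0x1d] <- [cd 92 bf ee f2 7b 6b]
query mem[0x13]=0x26, mem[0x1d]=0x6b, mem[0x02]=0xe3

MEM[0x13,0x1d,0x02] = 26 6b e3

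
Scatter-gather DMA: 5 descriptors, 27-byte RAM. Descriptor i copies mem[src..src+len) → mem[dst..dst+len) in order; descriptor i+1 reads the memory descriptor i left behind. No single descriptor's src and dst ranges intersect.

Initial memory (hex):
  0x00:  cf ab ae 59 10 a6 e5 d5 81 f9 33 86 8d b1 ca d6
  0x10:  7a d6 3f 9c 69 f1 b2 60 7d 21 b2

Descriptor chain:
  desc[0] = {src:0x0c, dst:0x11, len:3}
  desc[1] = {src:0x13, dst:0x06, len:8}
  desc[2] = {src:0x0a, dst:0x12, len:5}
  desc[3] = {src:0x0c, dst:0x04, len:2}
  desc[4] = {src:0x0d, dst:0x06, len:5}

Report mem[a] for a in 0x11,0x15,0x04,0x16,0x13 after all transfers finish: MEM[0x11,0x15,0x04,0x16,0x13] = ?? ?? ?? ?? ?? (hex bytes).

MEM[0x11,0x15,0x04,0x16,0x13] = 8d b2 21 ca 7d

  after D0: wrote 3B at 0x11 = 8db1ca
  after D1: wrote 8B at 0x06 = ca69f1b2607d21b2
  after D2: wrote 5B at 0x12 = 607d21b2ca
  after D3: wrote 2B at 0x04 = 21b2
  after D4: wrote 5B at 0x06 = b2cad67a8d
query mem[0x11]=0x8d, mem[0x15]=0xb2, mem[0x04]=0x21, mem[0x16]=0xca, mem[0x13]=0x7d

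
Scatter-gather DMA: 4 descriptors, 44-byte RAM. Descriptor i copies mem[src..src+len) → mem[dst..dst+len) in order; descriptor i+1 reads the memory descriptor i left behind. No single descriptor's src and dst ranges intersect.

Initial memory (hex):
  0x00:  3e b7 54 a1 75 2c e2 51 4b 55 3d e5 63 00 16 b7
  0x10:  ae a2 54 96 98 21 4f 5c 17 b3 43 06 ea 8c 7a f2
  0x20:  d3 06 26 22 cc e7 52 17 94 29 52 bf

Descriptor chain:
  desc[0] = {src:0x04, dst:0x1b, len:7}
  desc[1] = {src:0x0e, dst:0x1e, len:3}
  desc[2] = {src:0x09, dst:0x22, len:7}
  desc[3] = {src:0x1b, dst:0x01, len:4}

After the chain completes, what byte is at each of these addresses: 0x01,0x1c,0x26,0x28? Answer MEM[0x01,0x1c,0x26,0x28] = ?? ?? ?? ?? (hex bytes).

  after D0: wrote 7B at 0x1b = 752ce2514b553d
  after D1: wrote 3B at 0x1e = 16b7ae
  after D2: wrote 7B at 0x22 = 553de5630016b7
  after D3: wrote 4B at 0x01 = 752ce216
query mem[0x01]=0x75, mem[0x1c]=0x2c, mem[0x26]=0x00, mem[0x28]=0xb7

MEM[0x01,0x1c,0x26,0x28] = 75 2c 00 b7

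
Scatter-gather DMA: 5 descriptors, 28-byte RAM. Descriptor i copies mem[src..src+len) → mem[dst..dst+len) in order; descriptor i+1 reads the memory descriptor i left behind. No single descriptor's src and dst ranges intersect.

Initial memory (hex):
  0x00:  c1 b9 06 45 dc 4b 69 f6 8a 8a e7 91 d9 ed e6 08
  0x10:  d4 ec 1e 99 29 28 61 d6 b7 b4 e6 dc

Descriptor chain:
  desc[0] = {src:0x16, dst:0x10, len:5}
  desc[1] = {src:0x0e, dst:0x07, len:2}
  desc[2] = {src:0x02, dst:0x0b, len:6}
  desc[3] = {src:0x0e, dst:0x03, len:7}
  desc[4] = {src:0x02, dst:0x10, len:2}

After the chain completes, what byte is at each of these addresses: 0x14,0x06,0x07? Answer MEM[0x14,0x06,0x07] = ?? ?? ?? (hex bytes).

MEM[0x14,0x06,0x07] = e6 d6 b7

[0] 0x16->0x10 len=5 : 61 d6 b7 b4 e6
[1] 0x0e->0x07 len=2 : e6 08
[2] 0x02->0x0b len=6 : 06 45 dc 4b 69 e6
[3] 0x0e->0x03 len=7 : 4b 69 e6 d6 b7 b4 e6
[4] 0x02->0x10 len=2 : 06 4b
query mem[0x14]=0xe6, mem[0x06]=0xd6, mem[0x07]=0xb7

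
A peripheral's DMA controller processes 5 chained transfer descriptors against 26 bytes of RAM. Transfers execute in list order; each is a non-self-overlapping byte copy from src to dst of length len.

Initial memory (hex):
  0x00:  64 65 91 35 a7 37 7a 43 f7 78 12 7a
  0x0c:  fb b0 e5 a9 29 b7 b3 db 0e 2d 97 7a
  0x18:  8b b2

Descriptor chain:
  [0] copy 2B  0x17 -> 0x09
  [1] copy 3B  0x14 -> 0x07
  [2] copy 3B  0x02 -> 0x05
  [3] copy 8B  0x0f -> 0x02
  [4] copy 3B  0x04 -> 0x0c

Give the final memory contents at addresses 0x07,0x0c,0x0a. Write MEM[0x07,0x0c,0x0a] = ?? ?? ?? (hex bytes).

MEM[0x07,0x0c,0x0a] = 0e b7 8b

#0 dst[0x09+2] := {0x7a,0x8b}
#1 dst[0x07+3] := {0x0e,0x2d,0x97}
#2 dst[0x05+3] := {0x91,0x35,0xa7}
#3 dst[0x02+8] := {0xa9,0x29,0xb7,0xb3,0xdb,0x0e,0x2d,0x97}
#4 dst[0x0c+3] := {0xb7,0xb3,0xdb}
query mem[0x07]=0x0e, mem[0x0c]=0xb7, mem[0x0a]=0x8b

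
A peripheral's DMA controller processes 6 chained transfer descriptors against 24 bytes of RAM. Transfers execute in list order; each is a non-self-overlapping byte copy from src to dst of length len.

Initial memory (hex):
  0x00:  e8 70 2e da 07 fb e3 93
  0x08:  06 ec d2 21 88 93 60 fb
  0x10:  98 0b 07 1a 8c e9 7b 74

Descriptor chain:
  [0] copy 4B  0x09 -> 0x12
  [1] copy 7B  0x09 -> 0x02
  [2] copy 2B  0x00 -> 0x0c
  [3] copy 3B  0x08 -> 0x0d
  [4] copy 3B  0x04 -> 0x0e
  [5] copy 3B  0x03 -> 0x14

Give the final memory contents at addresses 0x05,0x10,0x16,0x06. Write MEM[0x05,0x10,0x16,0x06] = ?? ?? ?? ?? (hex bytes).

MEM[0x05,0x10,0x16,0x06] = 88 93 88 93

[0] 0x09->0x12 len=4 : ec d2 21 88
[1] 0x09->0x02 len=7 : ec d2 21 88 93 60 fb
[2] 0x00->0x0c len=2 : e8 70
[3] 0x08->0x0d len=3 : fb ec d2
[4] 0x04->0x0e len=3 : 21 88 93
[5] 0x03->0x14 len=3 : d2 21 88
query mem[0x05]=0x88, mem[0x10]=0x93, mem[0x16]=0x88, mem[0x06]=0x93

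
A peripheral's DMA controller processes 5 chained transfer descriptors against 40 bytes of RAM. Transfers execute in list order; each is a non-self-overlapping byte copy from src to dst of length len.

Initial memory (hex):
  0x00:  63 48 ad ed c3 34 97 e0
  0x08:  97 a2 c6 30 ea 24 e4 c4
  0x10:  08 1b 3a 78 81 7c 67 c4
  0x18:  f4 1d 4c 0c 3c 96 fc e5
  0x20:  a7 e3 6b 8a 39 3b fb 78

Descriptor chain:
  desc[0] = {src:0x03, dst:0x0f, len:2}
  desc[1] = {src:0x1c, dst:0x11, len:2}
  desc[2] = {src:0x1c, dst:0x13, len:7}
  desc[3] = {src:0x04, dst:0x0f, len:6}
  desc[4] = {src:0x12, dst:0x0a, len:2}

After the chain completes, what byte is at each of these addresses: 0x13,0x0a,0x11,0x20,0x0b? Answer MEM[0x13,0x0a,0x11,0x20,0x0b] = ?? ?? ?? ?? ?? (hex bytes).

D0: mem[0x0f..0x10] <- [ed c3]
D1: mem[0x11..0x12] <- [3c 96]
D2: mem[0x13..0x19] <- [3c 96 fc e5 a7 e3 6b]
D3: mem[0x0f..0x14] <- [c3 34 97 e0 97 a2]
D4: mem[0x0a..0x0b] <- [e0 97]
query mem[0x13]=0x97, mem[0x0a]=0xe0, mem[0x11]=0x97, mem[0x20]=0xa7, mem[0x0b]=0x97

MEM[0x13,0x0a,0x11,0x20,0x0b] = 97 e0 97 a7 97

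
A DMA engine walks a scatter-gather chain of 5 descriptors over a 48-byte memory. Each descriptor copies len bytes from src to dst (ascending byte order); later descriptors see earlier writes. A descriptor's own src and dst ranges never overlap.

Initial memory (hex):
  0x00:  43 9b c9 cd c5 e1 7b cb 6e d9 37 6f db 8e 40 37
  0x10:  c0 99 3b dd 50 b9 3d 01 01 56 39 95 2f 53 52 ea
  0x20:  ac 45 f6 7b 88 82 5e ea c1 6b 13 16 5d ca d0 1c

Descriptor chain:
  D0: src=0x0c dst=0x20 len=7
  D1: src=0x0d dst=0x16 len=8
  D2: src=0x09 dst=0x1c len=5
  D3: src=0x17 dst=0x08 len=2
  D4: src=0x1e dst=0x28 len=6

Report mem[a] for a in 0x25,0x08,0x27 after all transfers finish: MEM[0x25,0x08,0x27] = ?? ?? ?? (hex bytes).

[0] 0x0c->0x20 len=7 : db 8e 40 37 c0 99 3b
[1] 0x0d->0x16 len=8 : 8e 40 37 c0 99 3b dd 50
[2] 0x09->0x1c len=5 : d9 37 6f db 8e
[3] 0x17->0x08 len=2 : 40 37
[4] 0x1e->0x28 len=6 : 6f db 8e 8e 40 37
query mem[0x25]=0x99, mem[0x08]=0x40, mem[0x27]=0xea

MEM[0x25,0x08,0x27] = 99 40 ea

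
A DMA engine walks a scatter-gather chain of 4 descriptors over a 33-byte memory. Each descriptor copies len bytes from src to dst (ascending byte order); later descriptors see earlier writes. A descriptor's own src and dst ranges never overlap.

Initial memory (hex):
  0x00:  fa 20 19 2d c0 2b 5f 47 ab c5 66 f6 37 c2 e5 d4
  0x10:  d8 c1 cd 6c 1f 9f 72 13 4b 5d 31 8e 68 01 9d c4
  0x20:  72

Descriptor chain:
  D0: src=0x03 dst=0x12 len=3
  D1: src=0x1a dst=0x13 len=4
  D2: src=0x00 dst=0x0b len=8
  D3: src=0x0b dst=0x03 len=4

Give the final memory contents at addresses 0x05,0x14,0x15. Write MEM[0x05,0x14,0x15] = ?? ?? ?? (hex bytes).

MEM[0x05,0x14,0x15] = 19 8e 68

[0] 0x03->0x12 len=3 : 2d c0 2b
[1] 0x1a->0x13 len=4 : 31 8e 68 01
[2] 0x00->0x0b len=8 : fa 20 19 2d c0 2b 5f 47
[3] 0x0b->0x03 len=4 : fa 20 19 2d
query mem[0x05]=0x19, mem[0x14]=0x8e, mem[0x15]=0x68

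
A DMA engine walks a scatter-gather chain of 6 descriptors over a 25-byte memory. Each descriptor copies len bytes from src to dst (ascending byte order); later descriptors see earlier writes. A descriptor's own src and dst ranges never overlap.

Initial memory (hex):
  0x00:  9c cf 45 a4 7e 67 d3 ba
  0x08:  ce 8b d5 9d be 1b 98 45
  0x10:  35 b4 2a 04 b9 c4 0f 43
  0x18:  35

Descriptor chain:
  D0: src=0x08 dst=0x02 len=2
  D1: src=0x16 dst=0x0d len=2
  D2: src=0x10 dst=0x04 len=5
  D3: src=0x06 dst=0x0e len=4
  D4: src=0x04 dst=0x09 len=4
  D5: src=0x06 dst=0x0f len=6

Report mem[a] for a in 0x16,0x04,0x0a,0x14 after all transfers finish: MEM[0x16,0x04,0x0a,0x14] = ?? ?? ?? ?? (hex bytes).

[0] 0x08->0x02 len=2 : ce 8b
[1] 0x16->0x0d len=2 : 0f 43
[2] 0x10->0x04 len=5 : 35 b4 2a 04 b9
[3] 0x06->0x0e len=4 : 2a 04 b9 8b
[4] 0x04->0x09 len=4 : 35 b4 2a 04
[5] 0x06->0x0f len=6 : 2a 04 b9 35 b4 2a
query mem[0x16]=0x0f, mem[0x04]=0x35, mem[0x0a]=0xb4, mem[0x14]=0x2a

MEM[0x16,0x04,0x0a,0x14] = 0f 35 b4 2a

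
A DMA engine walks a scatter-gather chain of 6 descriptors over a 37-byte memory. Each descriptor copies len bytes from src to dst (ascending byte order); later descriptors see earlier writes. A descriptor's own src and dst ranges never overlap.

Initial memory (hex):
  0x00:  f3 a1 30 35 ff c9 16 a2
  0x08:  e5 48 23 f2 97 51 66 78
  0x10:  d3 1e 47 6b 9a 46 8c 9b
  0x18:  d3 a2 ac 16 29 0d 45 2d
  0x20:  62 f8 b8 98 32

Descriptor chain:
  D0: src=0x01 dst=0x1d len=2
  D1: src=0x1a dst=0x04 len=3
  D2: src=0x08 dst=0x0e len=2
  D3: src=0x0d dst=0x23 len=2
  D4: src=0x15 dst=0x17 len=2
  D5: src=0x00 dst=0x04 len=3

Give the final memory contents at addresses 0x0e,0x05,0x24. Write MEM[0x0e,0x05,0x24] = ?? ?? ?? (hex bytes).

D0: mem[0x1d..0x1e] <- [a1 30]
D1: mem[0x04..0x06] <- [ac 16 29]
D2: mem[0x0e..0x0f] <- [e5 48]
D3: mem[0x23..0x24] <- [51 e5]
D4: mem[0x17..0x18] <- [46 8c]
D5: mem[0x04..0x06] <- [f3 a1 30]
query mem[0x0e]=0xe5, mem[0x05]=0xa1, mem[0x24]=0xe5

MEM[0x0e,0x05,0x24] = e5 a1 e5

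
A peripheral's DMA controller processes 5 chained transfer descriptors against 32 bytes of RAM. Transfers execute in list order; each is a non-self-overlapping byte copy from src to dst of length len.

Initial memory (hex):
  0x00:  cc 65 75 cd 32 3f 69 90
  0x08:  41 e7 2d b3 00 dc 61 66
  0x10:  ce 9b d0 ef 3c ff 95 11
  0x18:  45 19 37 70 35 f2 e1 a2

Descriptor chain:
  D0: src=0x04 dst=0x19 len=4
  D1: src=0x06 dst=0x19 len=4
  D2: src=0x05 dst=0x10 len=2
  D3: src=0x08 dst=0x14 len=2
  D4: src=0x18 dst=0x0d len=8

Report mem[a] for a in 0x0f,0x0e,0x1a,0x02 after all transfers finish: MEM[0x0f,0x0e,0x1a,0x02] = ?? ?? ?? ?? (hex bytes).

D0: mem[0x19..0x1c] <- [32 3f 69 90]
D1: mem[0x19..0x1c] <- [69 90 41 e7]
D2: mem[0x10..0x11] <- [3f 69]
D3: mem[0x14..0x15] <- [41 e7]
D4: mem[0x0d..0x14] <- [45 69 90 41 e7 f2 e1 a2]
query mem[0x0f]=0x90, mem[0x0e]=0x69, mem[0x1a]=0x90, mem[0x02]=0x75

MEM[0x0f,0x0e,0x1a,0x02] = 90 69 90 75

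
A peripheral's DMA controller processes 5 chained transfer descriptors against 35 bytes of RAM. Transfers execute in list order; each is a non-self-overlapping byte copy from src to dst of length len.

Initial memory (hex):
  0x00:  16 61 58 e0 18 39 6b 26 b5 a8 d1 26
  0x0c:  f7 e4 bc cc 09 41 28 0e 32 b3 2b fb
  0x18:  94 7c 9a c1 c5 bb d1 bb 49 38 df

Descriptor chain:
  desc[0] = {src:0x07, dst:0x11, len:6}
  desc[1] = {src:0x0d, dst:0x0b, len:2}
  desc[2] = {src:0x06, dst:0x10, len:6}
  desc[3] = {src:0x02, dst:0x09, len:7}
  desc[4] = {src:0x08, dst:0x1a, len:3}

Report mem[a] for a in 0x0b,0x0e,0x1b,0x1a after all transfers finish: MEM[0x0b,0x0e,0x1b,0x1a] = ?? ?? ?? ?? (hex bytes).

MEM[0x0b,0x0e,0x1b,0x1a] = 18 26 58 b5

#0 dst[0x11+6] := {0x26,0xb5,0xa8,0xd1,0x26,0xf7}
#1 dst[0x0b+2] := {0xe4,0xbc}
#2 dst[0x10+6] := {0x6b,0x26,0xb5,0xa8,0xd1,0xe4}
#3 dst[0x09+7] := {0x58,0xe0,0x18,0x39,0x6b,0x26,0xb5}
#4 dst[0x1a+3] := {0xb5,0x58,0xe0}
query mem[0x0b]=0x18, mem[0x0e]=0x26, mem[0x1b]=0x58, mem[0x1a]=0xb5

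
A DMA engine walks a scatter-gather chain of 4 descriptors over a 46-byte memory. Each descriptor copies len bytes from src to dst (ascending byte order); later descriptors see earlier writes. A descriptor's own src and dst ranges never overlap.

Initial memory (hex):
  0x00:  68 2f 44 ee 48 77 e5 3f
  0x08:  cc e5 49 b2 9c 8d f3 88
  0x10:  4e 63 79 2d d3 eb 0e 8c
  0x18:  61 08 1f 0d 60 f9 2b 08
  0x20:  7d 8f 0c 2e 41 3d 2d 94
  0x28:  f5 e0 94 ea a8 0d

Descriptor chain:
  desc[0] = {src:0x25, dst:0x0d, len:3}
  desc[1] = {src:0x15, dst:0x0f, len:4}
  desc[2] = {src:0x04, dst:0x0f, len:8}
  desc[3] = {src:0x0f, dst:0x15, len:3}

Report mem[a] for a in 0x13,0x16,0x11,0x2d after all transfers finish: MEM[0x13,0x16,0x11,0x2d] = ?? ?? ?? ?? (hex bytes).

D0: mem[0x0d..0x0f] <- [3d 2d 94]
D1: mem[0x0f..0x12] <- [eb 0e 8c 61]
D2: mem[0x0f..0x16] <- [48 77 e5 3f cc e5 49 b2]
D3: mem[0x15..0x17] <- [48 77 e5]
query mem[0x13]=0xcc, mem[0x16]=0x77, mem[0x11]=0xe5, mem[0x2d]=0x0d

MEM[0x13,0x16,0x11,0x2d] = cc 77 e5 0d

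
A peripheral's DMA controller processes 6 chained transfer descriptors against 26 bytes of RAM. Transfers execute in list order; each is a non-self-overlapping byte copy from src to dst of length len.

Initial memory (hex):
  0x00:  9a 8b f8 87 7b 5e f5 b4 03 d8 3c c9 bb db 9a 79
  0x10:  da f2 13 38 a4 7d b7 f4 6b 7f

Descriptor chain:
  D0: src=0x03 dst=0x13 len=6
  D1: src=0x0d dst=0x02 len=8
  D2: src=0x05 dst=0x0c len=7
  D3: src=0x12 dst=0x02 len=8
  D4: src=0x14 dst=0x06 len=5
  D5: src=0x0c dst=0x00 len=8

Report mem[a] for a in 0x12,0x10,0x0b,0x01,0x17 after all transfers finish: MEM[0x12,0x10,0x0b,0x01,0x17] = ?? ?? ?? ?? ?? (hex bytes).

MEM[0x12,0x10,0x0b,0x01,0x17] = c9 7b c9 f2 b4

#0 dst[0x13+6] := {0x87,0x7b,0x5e,0xf5,0xb4,0x03}
#1 dst[0x02+8] := {0xdb,0x9a,0x79,0xda,0xf2,0x13,0x87,0x7b}
#2 dst[0x0c+7] := {0xda,0xf2,0x13,0x87,0x7b,0x3c,0xc9}
#3 dst[0x02+8] := {0xc9,0x87,0x7b,0x5e,0xf5,0xb4,0x03,0x7f}
#4 dst[0x06+5] := {0x7b,0x5e,0xf5,0xb4,0x03}
#5 dst[0x00+8] := {0xda,0xf2,0x13,0x87,0x7b,0x3c,0xc9,0x87}
query mem[0x12]=0xc9, mem[0x10]=0x7b, mem[0x0b]=0xc9, mem[0x01]=0xf2, mem[0x17]=0xb4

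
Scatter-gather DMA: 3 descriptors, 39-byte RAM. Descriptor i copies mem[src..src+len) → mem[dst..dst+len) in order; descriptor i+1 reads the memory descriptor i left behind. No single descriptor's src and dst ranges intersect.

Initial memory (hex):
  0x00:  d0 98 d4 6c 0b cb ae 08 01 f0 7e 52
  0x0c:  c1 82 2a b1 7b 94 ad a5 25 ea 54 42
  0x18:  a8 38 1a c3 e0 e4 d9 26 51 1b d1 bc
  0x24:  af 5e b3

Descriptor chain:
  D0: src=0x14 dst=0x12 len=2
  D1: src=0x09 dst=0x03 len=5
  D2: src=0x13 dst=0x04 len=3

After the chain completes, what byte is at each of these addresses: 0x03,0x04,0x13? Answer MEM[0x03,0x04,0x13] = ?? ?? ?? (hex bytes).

D0: mem[0x12..0x13] <- [25 ea]
D1: mem[0x03..0x07] <- [f0 7e 52 c1 82]
D2: mem[0x04..0x06] <- [ea 25 ea]
query mem[0x03]=0xf0, mem[0x04]=0xea, mem[0x13]=0xea

MEM[0x03,0x04,0x13] = f0 ea ea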